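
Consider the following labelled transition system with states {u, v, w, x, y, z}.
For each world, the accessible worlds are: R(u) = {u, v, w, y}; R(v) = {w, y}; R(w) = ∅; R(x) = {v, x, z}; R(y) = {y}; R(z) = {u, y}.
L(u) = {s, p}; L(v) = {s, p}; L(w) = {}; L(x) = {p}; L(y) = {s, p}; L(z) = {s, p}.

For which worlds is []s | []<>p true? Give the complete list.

Let φ = []s | []<>p. Evaluate φ at each world:
  u (successors {u, v, w, y}): φ is false.
  v (successors {w, y}): φ is false.
  w (successors ∅): φ is true.
  x (successors {v, x, z}): φ is true.
  y (successors {y}): φ is true.
  z (successors {u, y}): φ is true.
For instance, at z:
  At z: []s is true, []<>p is true, so []s | []<>p is true.
    At z: []s requires s at every successor {u, y}.
      At u: s is true.
      At y: s is true.
    So []s is true at z.
    At z: []<>p requires <>p at every successor {u, y}.
      At u: <>p is true.
      At y: <>p is true.
    So []<>p is true at z.
Satisfying worlds: {w, x, y, z}

w, x, y, z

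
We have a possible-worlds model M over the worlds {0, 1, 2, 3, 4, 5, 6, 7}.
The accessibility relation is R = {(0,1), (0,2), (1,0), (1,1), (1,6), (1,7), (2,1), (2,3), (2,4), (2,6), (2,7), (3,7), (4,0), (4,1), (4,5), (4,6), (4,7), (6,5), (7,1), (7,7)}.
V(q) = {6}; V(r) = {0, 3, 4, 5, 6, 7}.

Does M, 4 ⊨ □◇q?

At 4: □◇q requires ◇q at every successor {0, 1, 5, 6, 7}.
  ◇q fails at 0, so □◇q is false at 4.
    At 0: ◇q requires q at some successor in {1, 2}.
      At 1: q is false.
      At 2: q is false.
    So ◇q is false at 0.

No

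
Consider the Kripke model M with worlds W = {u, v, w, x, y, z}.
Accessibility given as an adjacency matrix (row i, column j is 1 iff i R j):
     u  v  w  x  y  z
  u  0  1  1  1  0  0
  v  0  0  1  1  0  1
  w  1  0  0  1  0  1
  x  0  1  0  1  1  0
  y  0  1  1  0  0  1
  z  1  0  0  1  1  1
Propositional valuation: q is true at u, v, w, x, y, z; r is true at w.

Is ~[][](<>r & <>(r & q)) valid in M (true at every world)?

Recall that []ψ holds at a world iff ψ holds at every accessible world, and <>ψ holds iff ψ holds at some accessible world.
Let φ = ~[][](<>r & <>(r & q)). Evaluate φ at each world:
  u (successors {v, w, x}): φ is true.
  v (successors {w, x, z}): φ is true.
  w (successors {u, x, z}): φ is true.
  x (successors {v, x, y}): φ is true.
  y (successors {v, w, z}): φ is true.
  z (successors {u, x, y, z}): φ is true.
For instance, at u:
  At u: [][](<>r & <>(r & q)) is false, so ~[][](<>r & <>(r & q)) is true.
    At u: [][](<>r & <>(r & q)) requires [](<>r & <>(r & q)) at every successor {v, w, x}.
      [](<>r & <>(r & q)) fails at v, so [][](<>r & <>(r & q)) is false at u.

Yes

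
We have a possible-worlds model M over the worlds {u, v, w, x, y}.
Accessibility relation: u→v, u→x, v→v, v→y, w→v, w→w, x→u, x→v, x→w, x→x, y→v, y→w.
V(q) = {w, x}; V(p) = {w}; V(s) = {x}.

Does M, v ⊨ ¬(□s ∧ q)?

Yes

At v: □s ∧ q is false, so ¬(□s ∧ q) is true.
  At v: □s is false, q is false, so □s ∧ q is false.
    At v: □s requires s at every successor {v, y}.
      s fails at v, so □s is false at v.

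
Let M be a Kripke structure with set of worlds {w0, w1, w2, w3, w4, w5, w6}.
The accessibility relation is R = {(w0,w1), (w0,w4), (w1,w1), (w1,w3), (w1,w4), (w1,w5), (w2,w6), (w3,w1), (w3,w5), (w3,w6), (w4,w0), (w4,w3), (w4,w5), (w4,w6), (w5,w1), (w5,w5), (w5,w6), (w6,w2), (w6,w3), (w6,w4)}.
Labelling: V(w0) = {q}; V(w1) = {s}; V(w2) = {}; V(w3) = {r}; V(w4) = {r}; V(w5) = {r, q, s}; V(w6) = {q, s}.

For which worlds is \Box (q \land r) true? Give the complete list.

none

Let φ = \Box (q \land r). Evaluate φ at each world:
  w0 (successors {w1, w4}): φ is false.
  w1 (successors {w1, w3, w4, w5}): φ is false.
  w2 (successors {w6}): φ is false.
  w3 (successors {w1, w5, w6}): φ is false.
  w4 (successors {w0, w3, w5, w6}): φ is false.
  w5 (successors {w1, w5, w6}): φ is false.
  w6 (successors {w2, w3, w4}): φ is false.
For instance, at w1:
  At w1: \Box (q \land r) requires q \land r at every successor {w1, w3, w4, w5}.
    q \land r fails at w1, so \Box (q \land r) is false at w1.
Satisfying worlds: none.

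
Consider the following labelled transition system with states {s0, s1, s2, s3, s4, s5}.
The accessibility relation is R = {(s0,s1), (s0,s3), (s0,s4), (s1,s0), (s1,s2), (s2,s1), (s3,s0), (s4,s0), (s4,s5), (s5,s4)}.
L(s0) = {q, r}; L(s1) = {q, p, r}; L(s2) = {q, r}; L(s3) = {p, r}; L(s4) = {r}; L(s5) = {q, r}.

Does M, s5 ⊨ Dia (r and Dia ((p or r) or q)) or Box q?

Yes

Recall that Box ψ holds at a world iff ψ holds at every accessible world, and Dia ψ holds iff ψ holds at some accessible world.
At s5: Dia (r and Dia ((p or r) or q)) is true, Box q is false, so Dia (r and Dia ((p or r) or q)) or Box q is true.
  At s5: Dia (r and Dia ((p or r) or q)) requires r and Dia ((p or r) or q) at some successor in {s4}.
    r and Dia ((p or r) or q) holds at s4, so Dia (r and Dia ((p or r) or q)) is true at s5.
      At s4: r is true, Dia ((p or r) or q) is true, so r and Dia ((p or r) or q) is true.
  At s5: Box q requires q at every successor {s4}.
    q fails at s4, so Box q is false at s5.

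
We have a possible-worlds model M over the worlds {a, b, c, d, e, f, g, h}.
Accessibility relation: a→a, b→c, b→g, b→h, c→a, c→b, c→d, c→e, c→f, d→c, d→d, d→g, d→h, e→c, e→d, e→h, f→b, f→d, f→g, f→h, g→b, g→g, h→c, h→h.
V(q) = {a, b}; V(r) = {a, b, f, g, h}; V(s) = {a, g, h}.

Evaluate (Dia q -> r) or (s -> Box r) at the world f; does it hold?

Recall that Box ψ holds at a world iff ψ holds at every accessible world, and Dia ψ holds iff ψ holds at some accessible world.
At f: Dia q -> r is true, s -> Box r is true, so (Dia q -> r) or (s -> Box r) is true.
  At f: Dia q is true, r is true, so Dia q -> r is true.
    At f: Dia q requires q at some successor in {b, d, g, h}.
      q holds at b, so Dia q is true at f.
  At f: s is false, Box r is false, so s -> Box r is true.
    At f: Box r requires r at every successor {b, d, g, h}.
      r fails at d, so Box r is false at f.

Yes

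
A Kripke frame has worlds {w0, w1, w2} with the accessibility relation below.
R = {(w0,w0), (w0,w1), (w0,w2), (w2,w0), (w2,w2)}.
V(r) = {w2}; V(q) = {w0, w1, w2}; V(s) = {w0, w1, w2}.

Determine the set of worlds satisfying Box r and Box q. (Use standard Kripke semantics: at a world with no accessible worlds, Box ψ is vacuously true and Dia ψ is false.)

Recall that Box ψ holds at a world iff ψ holds at every accessible world, and Dia ψ holds iff ψ holds at some accessible world.
Let φ = Box r and Box q. Evaluate φ at each world:
  w0 (successors {w0, w1, w2}): φ is false.
  w1 (successors ∅): φ is true.
  w2 (successors {w0, w2}): φ is false.
For instance, at w0:
  At w0: Box r is false, Box q is true, so Box r and Box q is false.
    At w0: Box r requires r at every successor {w0, w1, w2}.
      r fails at w0, so Box r is false at w0.
    At w0: Box q requires q at every successor {w0, w1, w2}.
      At w0: q is true.
      At w1: q is true.
      At w2: q is true.
    So Box q is true at w0.
Satisfying worlds: {w1}

w1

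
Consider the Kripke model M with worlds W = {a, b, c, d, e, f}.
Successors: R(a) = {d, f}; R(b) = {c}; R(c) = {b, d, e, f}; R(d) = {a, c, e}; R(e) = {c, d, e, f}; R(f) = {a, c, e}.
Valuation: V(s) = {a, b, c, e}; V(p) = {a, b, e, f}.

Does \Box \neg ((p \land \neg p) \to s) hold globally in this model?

No

Let φ = \Box \neg ((p \land \neg p) \to s). Evaluate φ at each world:
  a (successors {d, f}): φ is false.
  b (successors {c}): φ is false.
  c (successors {b, d, e, f}): φ is false.
  d (successors {a, c, e}): φ is false.
  e (successors {c, d, e, f}): φ is false.
  f (successors {a, c, e}): φ is false.
Detail at a (counterexample):
  At a: \Box \neg ((p \land \neg p) \to s) requires \neg ((p \land \neg p) \to s) at every successor {d, f}.
    \neg ((p \land \neg p) \to s) fails at d, so \Box \neg ((p \land \neg p) \to s) is false at a.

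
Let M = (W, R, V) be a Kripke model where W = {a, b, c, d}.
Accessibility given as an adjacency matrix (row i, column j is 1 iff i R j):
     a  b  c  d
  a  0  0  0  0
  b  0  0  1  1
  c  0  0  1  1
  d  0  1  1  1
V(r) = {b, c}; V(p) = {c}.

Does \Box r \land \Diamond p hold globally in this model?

Recall that \Box ψ holds at a world iff ψ holds at every accessible world, and \Diamond ψ holds iff ψ holds at some accessible world.
Let φ = \Box r \land \Diamond p. Evaluate φ at each world:
  a (successors ∅): φ is false.
  b (successors {c, d}): φ is false.
  c (successors {c, d}): φ is false.
  d (successors {b, c, d}): φ is false.
Detail at a (counterexample):
  At a: \Box r is true, \Diamond p is false, so \Box r \land \Diamond p is false.
    At a: no accessible worlds, so \Box r holds vacuously.
    At a: no accessible worlds, so \Diamond p is false.

No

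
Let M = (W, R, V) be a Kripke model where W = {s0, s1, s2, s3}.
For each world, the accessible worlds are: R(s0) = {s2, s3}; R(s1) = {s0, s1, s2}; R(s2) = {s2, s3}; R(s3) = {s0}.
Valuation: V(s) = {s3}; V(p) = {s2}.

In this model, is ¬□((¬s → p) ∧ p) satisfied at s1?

Yes

At s1: □((¬s → p) ∧ p) is false, so ¬□((¬s → p) ∧ p) is true.
  At s1: □((¬s → p) ∧ p) requires (¬s → p) ∧ p at every successor {s0, s1, s2}.
    (¬s → p) ∧ p fails at s0, so □((¬s → p) ∧ p) is false at s1.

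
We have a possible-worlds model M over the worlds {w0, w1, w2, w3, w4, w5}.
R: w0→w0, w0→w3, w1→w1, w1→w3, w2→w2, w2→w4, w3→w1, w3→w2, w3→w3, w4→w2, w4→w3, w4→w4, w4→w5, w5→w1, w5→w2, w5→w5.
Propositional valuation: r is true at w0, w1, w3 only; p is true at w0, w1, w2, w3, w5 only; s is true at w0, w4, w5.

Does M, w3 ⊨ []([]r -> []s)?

No

At w3: []([]r -> []s) requires []r -> []s at every successor {w1, w2, w3}.
  []r -> []s fails at w1, so []([]r -> []s) is false at w3.
    At w1: []r is true, []s is false, so []r -> []s is false.
      At w1: []r requires r at every successor {w1, w3}.
        At w1: r is true.
        At w3: r is true.
      So []r is true at w1.
      At w1: []s requires s at every successor {w1, w3}.
        s fails at w1, so []s is false at w1.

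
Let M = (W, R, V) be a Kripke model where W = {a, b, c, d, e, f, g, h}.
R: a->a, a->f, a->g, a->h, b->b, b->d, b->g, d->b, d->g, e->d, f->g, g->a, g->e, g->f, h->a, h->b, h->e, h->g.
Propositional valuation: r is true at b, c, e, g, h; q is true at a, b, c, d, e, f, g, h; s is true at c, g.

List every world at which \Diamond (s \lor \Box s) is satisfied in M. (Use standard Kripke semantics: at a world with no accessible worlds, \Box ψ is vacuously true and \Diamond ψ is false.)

a, b, d, f, g, h

Recall that \Box ψ holds at a world iff ψ holds at every accessible world, and \Diamond ψ holds iff ψ holds at some accessible world.
Let φ = \Diamond (s \lor \Box s). Evaluate φ at each world:
  a (successors {a, f, g, h}): φ is true.
  b (successors {b, d, g}): φ is true.
  c (successors ∅): φ is false.
  d (successors {b, g}): φ is true.
  e (successors {d}): φ is false.
  f (successors {g}): φ is true.
  g (successors {a, e, f}): φ is true.
  h (successors {a, b, e, g}): φ is true.
For instance, at e:
  At e: \Diamond (s \lor \Box s) requires s \lor \Box s at some successor in {d}.
    At d: s \lor \Box s is false.
  So \Diamond (s \lor \Box s) is false at e.
Satisfying worlds: {a, b, d, f, g, h}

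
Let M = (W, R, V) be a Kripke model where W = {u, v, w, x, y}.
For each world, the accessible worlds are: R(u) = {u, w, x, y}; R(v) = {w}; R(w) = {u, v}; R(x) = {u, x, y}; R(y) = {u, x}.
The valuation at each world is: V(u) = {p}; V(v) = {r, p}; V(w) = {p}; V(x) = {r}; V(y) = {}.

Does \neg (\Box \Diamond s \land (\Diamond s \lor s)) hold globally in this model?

Yes

Recall that \Box ψ holds at a world iff ψ holds at every accessible world, and \Diamond ψ holds iff ψ holds at some accessible world.
Let φ = \neg (\Box \Diamond s \land (\Diamond s \lor s)). Evaluate φ at each world:
  u (successors {u, w, x, y}): φ is true.
  v (successors {w}): φ is true.
  w (successors {u, v}): φ is true.
  x (successors {u, x, y}): φ is true.
  y (successors {u, x}): φ is true.
For instance, at u:
  At u: \Box \Diamond s \land (\Diamond s \lor s) is false, so \neg (\Box \Diamond s \land (\Diamond s \lor s)) is true.
    At u: \Box \Diamond s is false, \Diamond s \lor s is false, so \Box \Diamond s \land (\Diamond s \lor s) is false.
      At u: \Box \Diamond s requires \Diamond s at every successor {u, w, x, y}.
        \Diamond s fails at u, so \Box \Diamond s is false at u.
      At u: \Diamond s is false, s is false, so \Diamond s \lor s is false.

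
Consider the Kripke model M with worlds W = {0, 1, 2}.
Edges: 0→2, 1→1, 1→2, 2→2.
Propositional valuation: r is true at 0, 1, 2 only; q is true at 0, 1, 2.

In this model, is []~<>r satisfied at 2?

No

At 2: []~<>r requires ~<>r at every successor {2}.
  ~<>r fails at 2, so []~<>r is false at 2.
    At 2: <>r is true, so ~<>r is false.
      At 2: <>r requires r at some successor in {2}.
        r holds at 2, so <>r is true at 2.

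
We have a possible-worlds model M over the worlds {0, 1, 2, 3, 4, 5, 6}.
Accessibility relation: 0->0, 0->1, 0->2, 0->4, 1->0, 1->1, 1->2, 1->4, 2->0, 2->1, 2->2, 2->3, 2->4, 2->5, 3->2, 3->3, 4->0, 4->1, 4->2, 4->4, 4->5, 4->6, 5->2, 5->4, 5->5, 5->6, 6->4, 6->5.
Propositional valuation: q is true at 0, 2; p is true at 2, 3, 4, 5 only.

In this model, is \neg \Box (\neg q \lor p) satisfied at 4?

At 4: \Box (\neg q \lor p) is false, so \neg \Box (\neg q \lor p) is true.
  At 4: \Box (\neg q \lor p) requires \neg q \lor p at every successor {0, 1, 2, 4, 5, 6}.
    \neg q \lor p fails at 0, so \Box (\neg q \lor p) is false at 4.

Yes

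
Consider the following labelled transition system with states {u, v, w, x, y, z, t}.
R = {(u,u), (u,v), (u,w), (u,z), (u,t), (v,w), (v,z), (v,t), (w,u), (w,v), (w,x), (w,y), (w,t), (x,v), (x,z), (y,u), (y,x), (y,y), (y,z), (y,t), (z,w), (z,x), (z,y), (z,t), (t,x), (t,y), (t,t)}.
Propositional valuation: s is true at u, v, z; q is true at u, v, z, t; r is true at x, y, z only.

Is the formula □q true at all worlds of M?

Recall that □ψ holds at a world iff ψ holds at every accessible world, and ◇ψ holds iff ψ holds at some accessible world.
Let φ = □q. Evaluate φ at each world:
  u (successors {u, v, w, z, t}): φ is false.
  v (successors {w, z, t}): φ is false.
  w (successors {u, v, x, y, t}): φ is false.
  x (successors {v, z}): φ is true.
  y (successors {u, x, y, z, t}): φ is false.
  z (successors {w, x, y, t}): φ is false.
  t (successors {x, y, t}): φ is false.
Detail at u (counterexample):
  At u: □q requires q at every successor {u, v, w, z, t}.
    q fails at w, so □q is false at u.

No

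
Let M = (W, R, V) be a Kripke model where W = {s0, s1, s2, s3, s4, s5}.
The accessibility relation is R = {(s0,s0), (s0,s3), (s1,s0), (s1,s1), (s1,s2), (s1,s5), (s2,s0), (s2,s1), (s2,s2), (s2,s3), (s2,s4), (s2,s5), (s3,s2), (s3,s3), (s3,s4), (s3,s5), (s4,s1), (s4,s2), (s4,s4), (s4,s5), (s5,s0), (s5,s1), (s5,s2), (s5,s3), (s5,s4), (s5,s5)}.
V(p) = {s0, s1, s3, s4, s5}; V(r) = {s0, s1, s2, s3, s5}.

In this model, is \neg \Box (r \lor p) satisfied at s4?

At s4: \Box (r \lor p) is true, so \neg \Box (r \lor p) is false.
  At s4: \Box (r \lor p) requires r \lor p at every successor {s1, s2, s4, s5}.
    At s1: r \lor p is true.
    At s2: r \lor p is true.
    At s4: r \lor p is true.
    At s5: r \lor p is true.
  So \Box (r \lor p) is true at s4.

No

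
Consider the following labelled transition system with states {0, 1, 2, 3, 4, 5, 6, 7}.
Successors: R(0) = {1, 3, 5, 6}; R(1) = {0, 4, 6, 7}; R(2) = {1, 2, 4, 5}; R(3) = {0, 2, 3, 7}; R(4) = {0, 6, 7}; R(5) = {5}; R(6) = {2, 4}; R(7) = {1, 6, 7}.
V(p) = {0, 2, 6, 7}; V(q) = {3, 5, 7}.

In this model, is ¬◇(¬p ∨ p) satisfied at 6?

No

Recall that ◇ψ holds at a world iff ψ holds at some accessible world.
At 6: ◇(¬p ∨ p) is true, so ¬◇(¬p ∨ p) is false.
  At 6: ◇(¬p ∨ p) requires ¬p ∨ p at some successor in {2, 4}.
    ¬p ∨ p holds at 2, so ◇(¬p ∨ p) is true at 6.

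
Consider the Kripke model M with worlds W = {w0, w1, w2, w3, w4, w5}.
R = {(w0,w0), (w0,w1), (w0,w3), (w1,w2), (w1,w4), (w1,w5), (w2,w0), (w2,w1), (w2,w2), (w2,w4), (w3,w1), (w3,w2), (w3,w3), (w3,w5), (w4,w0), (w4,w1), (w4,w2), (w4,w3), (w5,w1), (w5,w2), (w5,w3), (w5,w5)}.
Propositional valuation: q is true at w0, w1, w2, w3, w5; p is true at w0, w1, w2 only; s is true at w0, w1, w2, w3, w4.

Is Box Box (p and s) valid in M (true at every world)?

No

Let φ = Box Box (p and s). Evaluate φ at each world:
  w0 (successors {w0, w1, w3}): φ is false.
  w1 (successors {w2, w4, w5}): φ is false.
  w2 (successors {w0, w1, w2, w4}): φ is false.
  w3 (successors {w1, w2, w3, w5}): φ is false.
  w4 (successors {w0, w1, w2, w3}): φ is false.
  w5 (successors {w1, w2, w3, w5}): φ is false.
Detail at w0 (counterexample):
  At w0: Box Box (p and s) requires Box (p and s) at every successor {w0, w1, w3}.
    Box (p and s) fails at w0, so Box Box (p and s) is false at w0.
      At w0: Box (p and s) requires p and s at every successor {w0, w1, w3}.
        p and s fails at w3, so Box (p and s) is false at w0.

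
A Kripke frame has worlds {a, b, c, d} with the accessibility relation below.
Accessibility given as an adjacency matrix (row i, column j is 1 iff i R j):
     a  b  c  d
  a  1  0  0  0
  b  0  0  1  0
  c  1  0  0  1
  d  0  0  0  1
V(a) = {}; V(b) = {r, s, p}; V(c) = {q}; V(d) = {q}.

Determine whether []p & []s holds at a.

Recall that []ψ holds at a world iff ψ holds at every accessible world, and <>ψ holds iff ψ holds at some accessible world.
At a: []p is false, []s is false, so []p & []s is false.
  At a: []p requires p at every successor {a}.
    p fails at a, so []p is false at a.
  At a: []s requires s at every successor {a}.
    s fails at a, so []s is false at a.

No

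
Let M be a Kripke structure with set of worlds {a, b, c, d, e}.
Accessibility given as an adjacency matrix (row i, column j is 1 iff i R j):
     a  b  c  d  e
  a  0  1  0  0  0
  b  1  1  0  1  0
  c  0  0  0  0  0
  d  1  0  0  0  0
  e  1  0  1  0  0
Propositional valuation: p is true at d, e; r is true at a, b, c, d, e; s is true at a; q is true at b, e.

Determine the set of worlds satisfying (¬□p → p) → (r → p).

a, b, d, e

Let φ = (¬□p → p) → (r → p). Evaluate φ at each world:
  a (successors {b}): φ is true.
  b (successors {a, b, d}): φ is true.
  c (successors ∅): φ is false.
  d (successors {a}): φ is true.
  e (successors {a, c}): φ is true.
For instance, at e:
  At e: ¬□p → p is true, r → p is true, so (¬□p → p) → (r → p) is true.
    At e: ¬□p is true, p is true, so ¬□p → p is true.
      At e: □p is false, so ¬□p is true.
Satisfying worlds: {a, b, d, e}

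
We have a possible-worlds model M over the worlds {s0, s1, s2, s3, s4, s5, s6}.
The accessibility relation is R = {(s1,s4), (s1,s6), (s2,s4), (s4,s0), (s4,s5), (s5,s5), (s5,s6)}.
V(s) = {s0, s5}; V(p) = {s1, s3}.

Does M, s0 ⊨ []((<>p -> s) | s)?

Yes

At s0: no accessible worlds, so []((<>p -> s) | s) holds vacuously.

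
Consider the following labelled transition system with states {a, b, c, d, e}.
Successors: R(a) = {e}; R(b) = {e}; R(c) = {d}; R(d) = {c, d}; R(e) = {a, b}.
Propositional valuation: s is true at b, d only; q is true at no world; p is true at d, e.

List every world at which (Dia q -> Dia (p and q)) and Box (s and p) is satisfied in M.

c

Let φ = (Dia q -> Dia (p and q)) and Box (s and p). Evaluate φ at each world:
  a (successors {e}): φ is false.
  b (successors {e}): φ is false.
  c (successors {d}): φ is true.
  d (successors {c, d}): φ is false.
  e (successors {a, b}): φ is false.
For instance, at b:
  At b: Dia q -> Dia (p and q) is true, Box (s and p) is false, so (Dia q -> Dia (p and q)) and Box (s and p) is false.
    At b: Dia q is false, Dia (p and q) is false, so Dia q -> Dia (p and q) is true.
      At b: Dia q requires q at some successor in {e}.
        At e: q is false.
      So Dia q is false at b.
      At b: Dia (p and q) requires p and q at some successor in {e}.
        At e: p and q is false.
      So Dia (p and q) is false at b.
    At b: Box (s and p) requires s and p at every successor {e}.
      s and p fails at e, so Box (s and p) is false at b.
Satisfying worlds: {c}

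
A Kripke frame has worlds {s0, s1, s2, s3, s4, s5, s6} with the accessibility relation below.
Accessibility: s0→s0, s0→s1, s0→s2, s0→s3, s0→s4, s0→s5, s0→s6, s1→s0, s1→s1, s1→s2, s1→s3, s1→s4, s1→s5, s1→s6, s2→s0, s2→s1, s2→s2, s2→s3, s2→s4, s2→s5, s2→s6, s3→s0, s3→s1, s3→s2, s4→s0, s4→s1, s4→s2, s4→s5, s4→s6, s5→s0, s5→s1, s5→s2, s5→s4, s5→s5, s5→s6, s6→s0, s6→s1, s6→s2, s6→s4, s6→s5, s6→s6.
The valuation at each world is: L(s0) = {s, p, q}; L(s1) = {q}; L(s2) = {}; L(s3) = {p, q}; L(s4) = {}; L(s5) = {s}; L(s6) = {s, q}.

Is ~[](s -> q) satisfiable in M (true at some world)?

Yes

Let φ = ~[](s -> q). Evaluate φ at each world:
  s0 (successors {s0, s1, s2, s3, s4, s5, s6}): φ is true.
  s1 (successors {s0, s1, s2, s3, s4, s5, s6}): φ is true.
  s2 (successors {s0, s1, s2, s3, s4, s5, s6}): φ is true.
  s3 (successors {s0, s1, s2}): φ is false.
  s4 (successors {s0, s1, s2, s5, s6}): φ is true.
  s5 (successors {s0, s1, s2, s4, s5, s6}): φ is true.
  s6 (successors {s0, s1, s2, s4, s5, s6}): φ is true.
Detail at s0 (witness):
  At s0: [](s -> q) is false, so ~[](s -> q) is true.
    At s0: [](s -> q) requires s -> q at every successor {s0, s1, s2, s3, s4, s5, s6}.
      s -> q fails at s5, so [](s -> q) is false at s0.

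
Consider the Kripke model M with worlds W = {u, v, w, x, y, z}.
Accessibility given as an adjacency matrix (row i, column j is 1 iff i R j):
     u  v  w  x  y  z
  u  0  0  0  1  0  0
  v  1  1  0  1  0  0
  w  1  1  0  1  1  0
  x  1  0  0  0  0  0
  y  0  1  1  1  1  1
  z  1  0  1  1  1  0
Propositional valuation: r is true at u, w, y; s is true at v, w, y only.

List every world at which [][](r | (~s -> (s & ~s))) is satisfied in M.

u

Let φ = [][](r | (~s -> (s & ~s))). Evaluate φ at each world:
  u (successors {x}): φ is true.
  v (successors {u, v, x}): φ is false.
  w (successors {u, v, x, y}): φ is false.
  x (successors {u}): φ is false.
  y (successors {v, w, x, y, z}): φ is false.
  z (successors {u, w, x, y}): φ is false.
For instance, at x:
  At x: [][](r | (~s -> (s & ~s))) requires [](r | (~s -> (s & ~s))) at every successor {u}.
    [](r | (~s -> (s & ~s))) fails at u, so [][](r | (~s -> (s & ~s))) is false at x.
      At u: [](r | (~s -> (s & ~s))) requires r | (~s -> (s & ~s)) at every successor {x}.
        r | (~s -> (s & ~s)) fails at x, so [](r | (~s -> (s & ~s))) is false at u.
Satisfying worlds: {u}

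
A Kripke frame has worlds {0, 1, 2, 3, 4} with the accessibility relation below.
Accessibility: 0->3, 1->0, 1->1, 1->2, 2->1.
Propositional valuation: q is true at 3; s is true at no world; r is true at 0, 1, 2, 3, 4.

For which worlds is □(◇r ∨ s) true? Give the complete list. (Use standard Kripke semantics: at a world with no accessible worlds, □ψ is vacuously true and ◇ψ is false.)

1, 2, 3, 4

Let φ = □(◇r ∨ s). Evaluate φ at each world:
  0 (successors {3}): φ is false.
  1 (successors {0, 1, 2}): φ is true.
  2 (successors {1}): φ is true.
  3 (successors ∅): φ is true.
  4 (successors ∅): φ is true.
For instance, at 1:
  At 1: □(◇r ∨ s) requires ◇r ∨ s at every successor {0, 1, 2}.
      At 0: ◇r is true, s is false, so ◇r ∨ s is true.
      At 1: ◇r is true, s is false, so ◇r ∨ s is true.
      At 2: ◇r is true, s is false, so ◇r ∨ s is true.
  So □(◇r ∨ s) is true at 1.
Satisfying worlds: {1, 2, 3, 4}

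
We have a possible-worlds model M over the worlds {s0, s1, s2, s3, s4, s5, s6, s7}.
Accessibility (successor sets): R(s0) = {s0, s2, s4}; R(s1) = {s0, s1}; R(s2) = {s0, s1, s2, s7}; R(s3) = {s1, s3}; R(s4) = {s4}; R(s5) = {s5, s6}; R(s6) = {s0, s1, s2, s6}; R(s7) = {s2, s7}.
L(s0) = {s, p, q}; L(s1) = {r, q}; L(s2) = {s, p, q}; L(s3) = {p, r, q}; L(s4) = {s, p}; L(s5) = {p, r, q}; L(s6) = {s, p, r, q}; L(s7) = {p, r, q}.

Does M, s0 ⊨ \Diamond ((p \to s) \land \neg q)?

Yes

At s0: \Diamond ((p \to s) \land \neg q) requires (p \to s) \land \neg q at some successor in {s0, s2, s4}.
  (p \to s) \land \neg q holds at s4, so \Diamond ((p \to s) \land \neg q) is true at s0.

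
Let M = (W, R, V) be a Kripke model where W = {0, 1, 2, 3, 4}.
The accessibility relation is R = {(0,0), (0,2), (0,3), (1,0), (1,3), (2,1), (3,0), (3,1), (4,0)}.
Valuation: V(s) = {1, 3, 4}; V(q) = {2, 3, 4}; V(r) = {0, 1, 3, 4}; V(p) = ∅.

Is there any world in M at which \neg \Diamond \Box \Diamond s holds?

No

Recall that \Box ψ holds at a world iff ψ holds at every accessible world, and \Diamond ψ holds iff ψ holds at some accessible world.
Let φ = \neg \Diamond \Box \Diamond s. Evaluate φ at each world:
  0 (successors {0, 2, 3}): φ is false.
  1 (successors {0, 3}): φ is false.
  2 (successors {1}): φ is false.
  3 (successors {0, 1}): φ is false.
  4 (successors {0}): φ is false.
For instance, at 1:
  At 1: \Diamond \Box \Diamond s is true, so \neg \Diamond \Box \Diamond s is false.
    At 1: \Diamond \Box \Diamond s requires \Box \Diamond s at some successor in {0, 3}.
      \Box \Diamond s holds at 0, so \Diamond \Box \Diamond s is true at 1.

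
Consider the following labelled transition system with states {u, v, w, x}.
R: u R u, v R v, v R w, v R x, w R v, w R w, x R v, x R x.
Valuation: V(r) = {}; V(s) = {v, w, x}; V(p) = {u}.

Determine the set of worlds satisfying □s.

Let φ = □s. Evaluate φ at each world:
  u (successors {u}): φ is false.
  v (successors {v, w, x}): φ is true.
  w (successors {v, w}): φ is true.
  x (successors {v, x}): φ is true.
For instance, at x:
  At x: □s requires s at every successor {v, x}.
    At v: s is true.
    At x: s is true.
  So □s is true at x.
Satisfying worlds: {v, w, x}

v, w, x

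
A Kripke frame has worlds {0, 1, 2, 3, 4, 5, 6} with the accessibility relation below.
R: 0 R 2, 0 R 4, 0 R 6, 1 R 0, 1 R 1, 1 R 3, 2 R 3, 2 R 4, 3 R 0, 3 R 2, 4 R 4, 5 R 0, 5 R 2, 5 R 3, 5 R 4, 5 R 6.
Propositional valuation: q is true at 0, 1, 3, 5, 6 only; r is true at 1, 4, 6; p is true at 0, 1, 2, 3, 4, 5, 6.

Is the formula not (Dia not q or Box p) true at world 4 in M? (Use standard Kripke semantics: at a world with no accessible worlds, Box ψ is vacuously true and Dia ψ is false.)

No

At 4: Dia not q or Box p is true, so not (Dia not q or Box p) is false.
  At 4: Dia not q is true, Box p is true, so Dia not q or Box p is true.
    At 4: Dia not q requires not q at some successor in {4}.
      not q holds at 4, so Dia not q is true at 4.
    At 4: Box p requires p at every successor {4}.
      At 4: p is true.
    So Box p is true at 4.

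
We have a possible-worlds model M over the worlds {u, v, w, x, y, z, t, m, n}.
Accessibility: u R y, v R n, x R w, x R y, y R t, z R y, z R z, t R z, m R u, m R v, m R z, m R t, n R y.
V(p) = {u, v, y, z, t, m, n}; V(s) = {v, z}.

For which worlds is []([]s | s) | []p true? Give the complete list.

Let φ = []([]s | s) | []p. Evaluate φ at each world:
  u (successors {y}): φ is true.
  v (successors {n}): φ is true.
  w (successors ∅): φ is true.
  x (successors {w, y}): φ is false.
  y (successors {t}): φ is true.
  z (successors {y, z}): φ is true.
  t (successors {z}): φ is true.
  m (successors {u, v, z, t}): φ is true.
  n (successors {y}): φ is true.
For instance, at u:
  At u: []([]s | s) is false, []p is true, so []([]s | s) | []p is true.
    At u: []([]s | s) requires []s | s at every successor {y}.
      []s | s fails at y, so []([]s | s) is false at u.
    At u: []p requires p at every successor {y}.
      At y: p is true.
    So []p is true at u.
Satisfying worlds: {u, v, w, y, z, t, m, n}

u, v, w, y, z, t, m, n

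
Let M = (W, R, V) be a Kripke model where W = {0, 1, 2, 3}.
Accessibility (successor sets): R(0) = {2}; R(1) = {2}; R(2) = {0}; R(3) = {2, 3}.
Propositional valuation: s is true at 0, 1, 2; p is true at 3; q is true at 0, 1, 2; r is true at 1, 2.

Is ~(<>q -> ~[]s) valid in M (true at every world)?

No

Let φ = ~(<>q -> ~[]s). Evaluate φ at each world:
  0 (successors {2}): φ is true.
  1 (successors {2}): φ is true.
  2 (successors {0}): φ is true.
  3 (successors {2, 3}): φ is false.
Detail at 3 (counterexample):
  At 3: <>q -> ~[]s is true, so ~(<>q -> ~[]s) is false.
    At 3: <>q is true, ~[]s is true, so <>q -> ~[]s is true.
      At 3: <>q requires q at some successor in {2, 3}.
        q holds at 2, so <>q is true at 3.
      At 3: []s is false, so ~[]s is true.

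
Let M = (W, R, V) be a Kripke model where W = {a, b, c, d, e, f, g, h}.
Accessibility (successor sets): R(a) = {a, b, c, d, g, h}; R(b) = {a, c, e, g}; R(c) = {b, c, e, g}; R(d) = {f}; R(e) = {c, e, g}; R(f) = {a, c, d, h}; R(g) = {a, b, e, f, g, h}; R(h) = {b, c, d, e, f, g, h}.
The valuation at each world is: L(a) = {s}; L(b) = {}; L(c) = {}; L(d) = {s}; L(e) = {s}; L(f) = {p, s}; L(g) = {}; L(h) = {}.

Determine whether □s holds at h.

No

Recall that □ψ holds at a world iff ψ holds at every accessible world, and ◇ψ holds iff ψ holds at some accessible world.
At h: □s requires s at every successor {b, c, d, e, f, g, h}.
  s fails at b, so □s is false at h.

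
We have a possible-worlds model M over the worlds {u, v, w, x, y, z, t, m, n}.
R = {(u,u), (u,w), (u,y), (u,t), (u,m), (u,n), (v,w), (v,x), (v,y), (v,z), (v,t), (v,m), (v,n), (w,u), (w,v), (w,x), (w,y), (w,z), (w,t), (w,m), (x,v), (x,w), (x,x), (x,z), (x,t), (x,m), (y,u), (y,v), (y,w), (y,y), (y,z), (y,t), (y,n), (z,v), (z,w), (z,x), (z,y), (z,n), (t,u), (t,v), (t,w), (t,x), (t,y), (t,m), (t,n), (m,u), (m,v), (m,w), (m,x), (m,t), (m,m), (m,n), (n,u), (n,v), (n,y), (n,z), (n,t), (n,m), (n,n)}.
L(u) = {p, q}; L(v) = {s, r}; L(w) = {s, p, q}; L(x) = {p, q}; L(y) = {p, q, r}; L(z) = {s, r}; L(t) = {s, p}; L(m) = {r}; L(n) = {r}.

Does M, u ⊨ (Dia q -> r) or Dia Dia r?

At u: Dia q -> r is false, Dia Dia r is true, so (Dia q -> r) or Dia Dia r is true.
  At u: Dia q is true, r is false, so Dia q -> r is false.
    At u: Dia q requires q at some successor in {u, w, y, t, m, n}.
      q holds at u, so Dia q is true at u.
  At u: Dia Dia r requires Dia r at some successor in {u, w, y, t, m, n}.
    Dia r holds at u, so Dia Dia r is true at u.
      At u: Dia r requires r at some successor in {u, w, y, t, m, n}.
        r holds at y, so Dia r is true at u.

Yes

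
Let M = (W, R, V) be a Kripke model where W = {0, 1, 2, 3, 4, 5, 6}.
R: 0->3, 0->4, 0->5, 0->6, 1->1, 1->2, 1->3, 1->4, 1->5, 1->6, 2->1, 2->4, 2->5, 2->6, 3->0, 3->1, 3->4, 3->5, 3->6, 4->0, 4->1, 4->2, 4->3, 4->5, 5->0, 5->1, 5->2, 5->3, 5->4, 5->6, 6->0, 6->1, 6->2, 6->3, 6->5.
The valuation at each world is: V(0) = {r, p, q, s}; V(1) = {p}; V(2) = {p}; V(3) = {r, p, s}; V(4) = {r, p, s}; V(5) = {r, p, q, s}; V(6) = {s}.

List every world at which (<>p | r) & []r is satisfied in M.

none

Let φ = (<>p | r) & []r. Evaluate φ at each world:
  0 (successors {3, 4, 5, 6}): φ is false.
  1 (successors {1, 2, 3, 4, 5, 6}): φ is false.
  2 (successors {1, 4, 5, 6}): φ is false.
  3 (successors {0, 1, 4, 5, 6}): φ is false.
  4 (successors {0, 1, 2, 3, 5}): φ is false.
  5 (successors {0, 1, 2, 3, 4, 6}): φ is false.
  6 (successors {0, 1, 2, 3, 5}): φ is false.
For instance, at 1:
  At 1: <>p | r is true, []r is false, so (<>p | r) & []r is false.
    At 1: <>p is true, r is false, so <>p | r is true.
      At 1: <>p requires p at some successor in {1, 2, 3, 4, 5, 6}.
        p holds at 1, so <>p is true at 1.
    At 1: []r requires r at every successor {1, 2, 3, 4, 5, 6}.
      r fails at 1, so []r is false at 1.
Satisfying worlds: none.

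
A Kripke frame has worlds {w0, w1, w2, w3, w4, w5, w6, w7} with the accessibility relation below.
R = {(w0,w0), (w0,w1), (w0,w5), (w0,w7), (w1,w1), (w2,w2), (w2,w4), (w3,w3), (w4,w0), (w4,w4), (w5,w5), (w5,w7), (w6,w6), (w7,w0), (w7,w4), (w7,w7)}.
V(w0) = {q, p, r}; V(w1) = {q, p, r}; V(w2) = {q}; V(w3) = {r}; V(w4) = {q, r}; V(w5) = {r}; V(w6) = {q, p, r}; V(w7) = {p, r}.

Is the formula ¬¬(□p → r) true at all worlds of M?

Yes

Let φ = ¬¬(□p → r). Evaluate φ at each world:
  w0 (successors {w0, w1, w5, w7}): φ is true.
  w1 (successors {w1}): φ is true.
  w2 (successors {w2, w4}): φ is true.
  w3 (successors {w3}): φ is true.
  w4 (successors {w0, w4}): φ is true.
  w5 (successors {w5, w7}): φ is true.
  w6 (successors {w6}): φ is true.
  w7 (successors {w0, w4, w7}): φ is true.
For instance, at w5:
  At w5: ¬(□p → r) is false, so ¬¬(□p → r) is true.
    At w5: □p → r is true, so ¬(□p → r) is false.
      At w5: □p is false, r is true, so □p → r is true.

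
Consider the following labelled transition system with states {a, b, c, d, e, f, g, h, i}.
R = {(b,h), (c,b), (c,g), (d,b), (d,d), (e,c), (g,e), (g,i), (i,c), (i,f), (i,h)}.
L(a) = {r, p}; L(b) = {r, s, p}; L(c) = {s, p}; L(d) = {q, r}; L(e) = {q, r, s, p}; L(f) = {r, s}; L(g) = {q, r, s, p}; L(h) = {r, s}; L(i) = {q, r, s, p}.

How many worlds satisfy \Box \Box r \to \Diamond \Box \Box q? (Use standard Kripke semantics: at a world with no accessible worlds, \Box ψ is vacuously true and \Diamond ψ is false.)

Recall that \Box ψ holds at a world iff ψ holds at every accessible world, and \Diamond ψ holds iff ψ holds at some accessible world.
Let φ = \Box \Box r \to \Diamond \Box \Box q. Evaluate φ at each world:
  a (successors ∅): φ is false.
  b (successors {h}): φ is true.
  c (successors {b, g}): φ is true.
  d (successors {b, d}): φ is true.
  e (successors {c}): φ is false.
  f (successors ∅): φ is false.
  g (successors {e, i}): φ is true.
  h (successors ∅): φ is false.
  i (successors {c, f, h}): φ is true.
For instance, at c:
  At c: \Box \Box r is true, \Diamond \Box \Box q is true, so \Box \Box r \to \Diamond \Box \Box q is true.
    At c: \Box \Box r requires \Box r at every successor {b, g}.
      At b: \Box r is true.
      At g: \Box r is true.
    So \Box \Box r is true at c.
    At c: \Diamond \Box \Box q requires \Box \Box q at some successor in {b, g}.
      \Box \Box q holds at b, so \Diamond \Box \Box q is true at c.
Satisfying worlds: {b, c, d, g, i}

5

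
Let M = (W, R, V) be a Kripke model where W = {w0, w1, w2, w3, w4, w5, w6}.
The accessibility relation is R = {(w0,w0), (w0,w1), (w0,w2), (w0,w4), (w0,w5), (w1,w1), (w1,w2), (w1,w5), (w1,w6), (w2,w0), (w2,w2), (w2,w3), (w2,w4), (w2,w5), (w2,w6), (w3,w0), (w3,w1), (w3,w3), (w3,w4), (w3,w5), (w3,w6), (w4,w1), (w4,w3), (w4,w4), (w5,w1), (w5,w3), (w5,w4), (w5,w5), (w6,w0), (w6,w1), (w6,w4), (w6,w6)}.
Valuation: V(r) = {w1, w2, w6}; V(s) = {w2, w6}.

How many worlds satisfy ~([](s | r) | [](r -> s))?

6

Let φ = ~([](s | r) | [](r -> s)). Evaluate φ at each world:
  w0 (successors {w0, w1, w2, w4, w5}): φ is true.
  w1 (successors {w1, w2, w5, w6}): φ is true.
  w2 (successors {w0, w2, w3, w4, w5, w6}): φ is false.
  w3 (successors {w0, w1, w3, w4, w5, w6}): φ is true.
  w4 (successors {w1, w3, w4}): φ is true.
  w5 (successors {w1, w3, w4, w5}): φ is true.
  w6 (successors {w0, w1, w4, w6}): φ is true.
For instance, at w0:
  At w0: [](s | r) | [](r -> s) is false, so ~([](s | r) | [](r -> s)) is true.
    At w0: [](s | r) is false, [](r -> s) is false, so [](s | r) | [](r -> s) is false.
      At w0: [](s | r) requires s | r at every successor {w0, w1, w2, w4, w5}.
        s | r fails at w0, so [](s | r) is false at w0.
      At w0: [](r -> s) requires r -> s at every successor {w0, w1, w2, w4, w5}.
        r -> s fails at w1, so [](r -> s) is false at w0.
Satisfying worlds: {w0, w1, w3, w4, w5, w6}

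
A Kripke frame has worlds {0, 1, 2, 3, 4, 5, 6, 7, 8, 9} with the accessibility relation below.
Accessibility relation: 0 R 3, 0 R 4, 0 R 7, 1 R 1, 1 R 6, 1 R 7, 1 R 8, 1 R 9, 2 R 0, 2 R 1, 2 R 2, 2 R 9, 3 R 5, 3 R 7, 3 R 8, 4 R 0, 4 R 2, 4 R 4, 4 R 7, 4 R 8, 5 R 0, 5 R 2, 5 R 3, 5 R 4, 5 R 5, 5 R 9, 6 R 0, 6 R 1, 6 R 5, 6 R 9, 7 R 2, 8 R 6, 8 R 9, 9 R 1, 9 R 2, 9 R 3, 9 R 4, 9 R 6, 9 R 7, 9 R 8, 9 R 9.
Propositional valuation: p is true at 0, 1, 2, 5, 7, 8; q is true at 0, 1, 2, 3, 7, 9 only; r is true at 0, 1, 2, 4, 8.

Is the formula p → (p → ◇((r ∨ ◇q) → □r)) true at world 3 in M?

Yes

At 3: p is false, p → ◇((r ∨ ◇q) → □r) is true, so p → (p → ◇((r ∨ ◇q) → □r)) is true.
  At 3: p is false, ◇((r ∨ ◇q) → □r) is true, so p → ◇((r ∨ ◇q) → □r) is true.
    At 3: ◇((r ∨ ◇q) → □r) requires (r ∨ ◇q) → □r at some successor in {5, 7, 8}.
      (r ∨ ◇q) → □r holds at 7, so ◇((r ∨ ◇q) → □r) is true at 3.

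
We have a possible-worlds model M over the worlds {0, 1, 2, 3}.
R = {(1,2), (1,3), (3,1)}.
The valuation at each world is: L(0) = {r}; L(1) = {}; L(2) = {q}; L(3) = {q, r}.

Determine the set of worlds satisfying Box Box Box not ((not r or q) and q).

0, 2, 3

Let φ = Box Box Box not ((not r or q) and q). Evaluate φ at each world:
  0 (successors ∅): φ is true.
  1 (successors {2, 3}): φ is false.
  2 (successors ∅): φ is true.
  3 (successors {1}): φ is true.
For instance, at 3:
  At 3: Box Box Box not ((not r or q) and q) requires Box Box not ((not r or q) and q) at every successor {1}.
      At 1: Box Box not ((not r or q) and q) requires Box not ((not r or q) and q) at every successor {2, 3}.
        At 2: Box not ((not r or q) and q) is true.
        At 3: Box not ((not r or q) and q) is true.
      So Box Box not ((not r or q) and q) is true at 1.
  So Box Box Box not ((not r or q) and q) is true at 3.
Satisfying worlds: {0, 2, 3}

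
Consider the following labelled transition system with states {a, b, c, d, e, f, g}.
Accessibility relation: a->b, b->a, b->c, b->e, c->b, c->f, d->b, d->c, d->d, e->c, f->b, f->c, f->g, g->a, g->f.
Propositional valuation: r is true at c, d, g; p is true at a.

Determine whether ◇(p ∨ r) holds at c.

At c: ◇(p ∨ r) requires p ∨ r at some successor in {b, f}.
  At b: p ∨ r is false.
  At f: p ∨ r is false.
So ◇(p ∨ r) is false at c.

No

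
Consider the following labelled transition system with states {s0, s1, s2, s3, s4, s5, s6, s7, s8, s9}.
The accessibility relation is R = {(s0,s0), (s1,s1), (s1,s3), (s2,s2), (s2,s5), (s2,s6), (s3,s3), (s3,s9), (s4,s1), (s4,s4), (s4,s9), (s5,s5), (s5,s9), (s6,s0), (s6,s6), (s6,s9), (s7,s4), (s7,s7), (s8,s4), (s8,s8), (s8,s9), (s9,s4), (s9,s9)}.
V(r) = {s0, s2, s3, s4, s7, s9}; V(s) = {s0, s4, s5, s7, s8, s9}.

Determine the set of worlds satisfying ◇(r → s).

s0, s1, s2, s3, s4, s5, s6, s7, s8, s9

Let φ = ◇(r → s). Evaluate φ at each world:
  s0 (successors {s0}): φ is true.
  s1 (successors {s1, s3}): φ is true.
  s2 (successors {s2, s5, s6}): φ is true.
  s3 (successors {s3, s9}): φ is true.
  s4 (successors {s1, s4, s9}): φ is true.
  s5 (successors {s5, s9}): φ is true.
  s6 (successors {s0, s6, s9}): φ is true.
  s7 (successors {s4, s7}): φ is true.
  s8 (successors {s4, s8, s9}): φ is true.
  s9 (successors {s4, s9}): φ is true.
For instance, at s2:
  At s2: ◇(r → s) requires r → s at some successor in {s2, s5, s6}.
    r → s holds at s5, so ◇(r → s) is true at s2.
Satisfying worlds: {s0, s1, s2, s3, s4, s5, s6, s7, s8, s9}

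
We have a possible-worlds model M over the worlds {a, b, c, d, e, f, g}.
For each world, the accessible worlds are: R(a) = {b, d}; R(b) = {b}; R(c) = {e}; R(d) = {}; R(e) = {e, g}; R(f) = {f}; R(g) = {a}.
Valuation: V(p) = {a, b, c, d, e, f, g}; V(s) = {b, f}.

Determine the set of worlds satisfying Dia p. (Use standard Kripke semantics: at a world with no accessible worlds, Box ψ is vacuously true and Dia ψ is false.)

a, b, c, e, f, g

Let φ = Dia p. Evaluate φ at each world:
  a (successors {b, d}): φ is true.
  b (successors {b}): φ is true.
  c (successors {e}): φ is true.
  d (successors ∅): φ is false.
  e (successors {e, g}): φ is true.
  f (successors {f}): φ is true.
  g (successors {a}): φ is true.
For instance, at c:
  At c: Dia p requires p at some successor in {e}.
    p holds at e, so Dia p is true at c.
Satisfying worlds: {a, b, c, e, f, g}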